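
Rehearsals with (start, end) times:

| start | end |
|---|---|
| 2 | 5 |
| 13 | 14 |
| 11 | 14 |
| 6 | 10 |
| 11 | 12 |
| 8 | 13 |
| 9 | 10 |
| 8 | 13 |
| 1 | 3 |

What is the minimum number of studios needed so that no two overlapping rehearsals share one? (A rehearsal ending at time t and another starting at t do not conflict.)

4

The answer is the maximum number of intervals overlapping at any instant.
Events (time:±→running): 1:+→1 2:+→2 3:-→1 5:-→0 6:+→1 8:+→2 8:+→3 9:+→4 … peak 4.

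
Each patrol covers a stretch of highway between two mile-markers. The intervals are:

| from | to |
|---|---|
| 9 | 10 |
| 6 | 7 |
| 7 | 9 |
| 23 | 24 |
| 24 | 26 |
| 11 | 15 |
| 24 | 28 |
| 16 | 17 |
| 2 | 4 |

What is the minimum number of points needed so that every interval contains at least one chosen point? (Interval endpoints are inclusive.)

Process intervals by earliest right end; each time one isn't hit yet, stab at its right endpoint.
By right end: [2,4]  [6,7]  [7,9]  [9,10]  [11,15]  [16,17]  [23,24]  [24,26]  [24,28]
[2,4] uncovered → point at 4; [6,7] uncovered → point at 7; [9,10] uncovered → point at 10; [11,15] uncovered → point at 15; [16,17] uncovered → point at 17; [23,24] uncovered → point at 24.
Points: 4, 7, 10, 15, 17, 24 (6 total).

6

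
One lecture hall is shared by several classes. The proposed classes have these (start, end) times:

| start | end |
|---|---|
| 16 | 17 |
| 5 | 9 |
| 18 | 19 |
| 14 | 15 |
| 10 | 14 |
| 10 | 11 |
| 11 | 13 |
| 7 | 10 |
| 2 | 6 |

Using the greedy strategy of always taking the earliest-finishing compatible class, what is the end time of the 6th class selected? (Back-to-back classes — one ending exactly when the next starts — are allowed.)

Order by finish time; keep every interval that doesn't clash with the previous kept one.
Sorted by end: (2,6)  (5,9)  (7,10)  (10,11)  (11,13)  (10,14)  (14,15)  (16,17)  (18,19)
take (2,6); take (7,10); take (10,11); take (11,13); take (14,15); take (16,17); take (18,19).
Selected: (2,6) (7,10) (10,11) (11,13) (14,15) (16,17) (18,19)

17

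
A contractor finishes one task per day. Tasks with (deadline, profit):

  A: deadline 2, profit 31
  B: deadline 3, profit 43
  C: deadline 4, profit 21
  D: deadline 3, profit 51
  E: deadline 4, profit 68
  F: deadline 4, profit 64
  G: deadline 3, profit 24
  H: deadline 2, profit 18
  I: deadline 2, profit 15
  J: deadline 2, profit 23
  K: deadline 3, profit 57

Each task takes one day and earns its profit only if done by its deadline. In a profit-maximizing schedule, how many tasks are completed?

4

By profit: E(d4,68), F(d4,64), K(d3,57), D(d3,51), B(d3,43), A(d2,31), G(d3,24), J(d2,23), C(d4,21), H(d2,18), I(d2,15)
E→slot 4; F→slot 3; K→slot 2; D→slot 1; B skipped; A skipped; G skipped; J skipped; C skipped; H skipped; I skipped.
4 of 11 scheduled.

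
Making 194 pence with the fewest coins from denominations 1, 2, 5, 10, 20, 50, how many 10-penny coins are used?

194 − 3×50→44 − 2×20→4 − 2×2→0
Count of 10: 0

0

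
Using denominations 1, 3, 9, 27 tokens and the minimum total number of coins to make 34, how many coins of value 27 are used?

1

Use the largest denomination that fits, subtract, and repeat.
34 − 1×27→7 − 2×3→1 − 1×1→0
Count of 27: 1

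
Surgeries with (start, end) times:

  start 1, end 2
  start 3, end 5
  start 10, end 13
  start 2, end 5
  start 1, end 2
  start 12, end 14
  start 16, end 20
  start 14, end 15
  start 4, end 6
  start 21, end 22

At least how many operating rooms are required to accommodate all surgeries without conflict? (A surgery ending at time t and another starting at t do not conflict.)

Events (time:±→running): 1:+→1 1:+→2 2:-→1 2:-→0 2:+→1 3:+→2 4:+→3 … peak 3.

3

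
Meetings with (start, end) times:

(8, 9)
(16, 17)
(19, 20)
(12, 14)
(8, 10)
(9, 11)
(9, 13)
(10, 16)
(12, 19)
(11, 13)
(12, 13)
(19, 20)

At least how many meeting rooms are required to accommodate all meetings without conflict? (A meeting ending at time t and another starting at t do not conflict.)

The answer is the maximum number of intervals overlapping at any instant.
starts: [8, 8, 9, 9, 10, 11, 12, 12, 12, 16, 19, 19]
ends:   [9, 10, 11, 13, 13, 13, 14, 16, 17, 19, 20, 20]
s8→1 s8→2 e9→1 s9→2 s9→3 e10→2 s10→3 e11→2 s11→3 s12→4 s12→5 s12→6  — peak 6.

6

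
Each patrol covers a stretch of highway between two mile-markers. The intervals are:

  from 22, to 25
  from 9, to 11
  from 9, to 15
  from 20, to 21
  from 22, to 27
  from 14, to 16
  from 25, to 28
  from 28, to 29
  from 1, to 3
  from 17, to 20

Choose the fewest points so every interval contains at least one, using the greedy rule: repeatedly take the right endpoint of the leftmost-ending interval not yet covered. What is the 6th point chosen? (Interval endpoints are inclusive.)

29

Sorted: [1,3] [9,11] [9,15] [14,16] [17,20] [20,21] [22,25] [22,27] [25,28] [28,29]
{[1,3]} hit by 3; {[9,11],[9,15]} hit by 11; {[14,16]} hit by 16; {[17,20],[20,21]} hit by 20; {[22,25],[22,27],[25,28]} hit by 25; {[28,29]} hit by 29.
Points: 3, 11, 16, 20, 25, 29 (6 total).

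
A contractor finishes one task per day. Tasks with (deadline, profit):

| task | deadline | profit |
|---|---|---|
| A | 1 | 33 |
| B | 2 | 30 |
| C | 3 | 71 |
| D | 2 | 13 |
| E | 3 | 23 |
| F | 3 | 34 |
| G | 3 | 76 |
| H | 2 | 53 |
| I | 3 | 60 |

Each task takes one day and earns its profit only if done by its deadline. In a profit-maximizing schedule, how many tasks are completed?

3

Sort by profit descending; place each in the latest free slot ≤ its deadline.
Profit order: G=76 C=71 I=60 H=53 F=34 A=33 B=30 E=23 D=13
Assign: G→slot 3, C→slot 2, I→slot 1, H skipped, F skipped, A skipped, B skipped, E skipped, D skipped.
Slots: [1:I] [2:C] [3:G]
3 of 9 scheduled.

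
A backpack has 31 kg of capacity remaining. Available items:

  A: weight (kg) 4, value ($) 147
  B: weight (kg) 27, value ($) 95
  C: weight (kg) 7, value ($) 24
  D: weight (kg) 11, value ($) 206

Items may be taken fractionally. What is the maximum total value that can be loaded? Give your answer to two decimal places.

Order: A (147/4=36.75) > D (206/11=18.73) > B (95/27=3.52) > C (24/7=3.43)
Fill: take A (4 @ 147) → take D (11 @ 206) → take 16/27 of B → 56.30; 31/31 used.
Total value = 409.30

409.30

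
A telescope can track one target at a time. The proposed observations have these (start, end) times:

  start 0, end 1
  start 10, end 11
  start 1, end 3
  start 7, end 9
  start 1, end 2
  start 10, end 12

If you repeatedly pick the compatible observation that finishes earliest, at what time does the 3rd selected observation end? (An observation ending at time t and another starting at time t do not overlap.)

By end time: (0,1), (1,2), (1,3), (7,9), (10,11), (10,12).
Pick (0,1); next start ≥ 1 → (1,2); next start ≥ 2 → (7,9); next start ≥ 9 → (10,11).
Selected: (0,1) (1,2) (7,9) (10,11)

9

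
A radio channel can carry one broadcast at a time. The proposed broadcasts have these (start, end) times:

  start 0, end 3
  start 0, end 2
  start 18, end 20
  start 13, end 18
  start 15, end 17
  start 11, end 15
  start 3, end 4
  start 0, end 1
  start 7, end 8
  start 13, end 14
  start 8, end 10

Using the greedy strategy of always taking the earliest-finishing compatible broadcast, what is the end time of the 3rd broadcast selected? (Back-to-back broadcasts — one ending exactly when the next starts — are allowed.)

8

Greedy by earliest finish: after sorting by end time, pick each interval compatible with the last pick.
By end time: (0,1), (0,2), (0,3), (3,4), (7,8), (8,10), (13,14), (11,15), (15,17), (13,18), (18,20).
Pick (0,1); next start ≥ 1 → (3,4); next start ≥ 4 → (7,8); next start ≥ 8 → (8,10); next start ≥ 10 → (13,14); next start ≥ 14 → (15,17); next start ≥ 17 → (18,20).
Selected: (0,1) (3,4) (7,8) (8,10) (13,14) (15,17) (18,20)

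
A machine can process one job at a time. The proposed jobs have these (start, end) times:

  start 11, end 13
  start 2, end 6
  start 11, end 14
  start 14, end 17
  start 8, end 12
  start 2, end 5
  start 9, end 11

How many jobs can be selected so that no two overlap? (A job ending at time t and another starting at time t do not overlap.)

Greedy by earliest finish: after sorting by end time, pick each interval compatible with the last pick.
By end time: (2,5), (2,6), (9,11), (8,12), (11,13), (11,14), (14,17).
Pick (2,5); next start ≥ 5 → (9,11); next start ≥ 11 → (11,13); next start ≥ 13 → (14,17).
Selected 4 jobs.

4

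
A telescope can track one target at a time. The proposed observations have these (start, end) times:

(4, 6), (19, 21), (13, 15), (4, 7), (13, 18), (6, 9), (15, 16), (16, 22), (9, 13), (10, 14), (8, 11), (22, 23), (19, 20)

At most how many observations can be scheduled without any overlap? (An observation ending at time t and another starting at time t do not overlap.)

Order by finish time; keep every interval that doesn't clash with the previous kept one.
By end time: (4,6), (4,7), (6,9), (8,11), (9,13), (10,14), (13,15), (15,16), (13,18), (19,20), (19,21), (16,22), (22,23).
Pick (4,6); next start ≥ 6 → (6,9); next start ≥ 9 → (9,13); next start ≥ 13 → (13,15); next start ≥ 15 → (15,16); next start ≥ 16 → (19,20); next start ≥ 20 → (22,23).
Selected 7 observations.

7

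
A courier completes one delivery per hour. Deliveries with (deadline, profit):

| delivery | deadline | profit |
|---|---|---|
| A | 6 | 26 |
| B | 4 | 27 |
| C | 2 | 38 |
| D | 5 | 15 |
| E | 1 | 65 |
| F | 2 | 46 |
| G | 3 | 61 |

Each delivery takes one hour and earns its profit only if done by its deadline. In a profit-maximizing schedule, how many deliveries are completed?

Sort by profit descending; place each in the latest free slot ≤ its deadline.
Profit order: E=65 G=61 F=46 C=38 B=27 A=26 D=15
Assign: E→slot 1, G→slot 3, F→slot 2, C skipped, B→slot 4, A→slot 6, D→slot 5.
Slots: [1:E] [2:F] [3:G] [4:B] [5:D] [6:A]
6 of 7 scheduled.

6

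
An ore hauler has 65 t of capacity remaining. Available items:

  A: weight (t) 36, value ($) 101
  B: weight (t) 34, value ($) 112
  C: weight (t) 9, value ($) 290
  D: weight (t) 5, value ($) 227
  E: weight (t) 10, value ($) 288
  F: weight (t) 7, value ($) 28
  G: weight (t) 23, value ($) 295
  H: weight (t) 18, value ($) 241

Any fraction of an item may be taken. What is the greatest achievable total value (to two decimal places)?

Sort by value per unit weight and fill in that order.
Ratios (sorted): D 45.40, C 32.22, E 28.80, H 13.39, G 12.83, F 4.00, B 3.29, A 2.81
take D (5 @ 227); take C (9 @ 290); take E (10 @ 288); take H (18 @ 241); take G (23 @ 295). Capacity used 65/65.
Total value = 1341.00

1341.00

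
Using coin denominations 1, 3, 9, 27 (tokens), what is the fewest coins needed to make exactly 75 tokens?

5

75 − 2×27→21 − 2×9→3 − 1×3→0
Total coins = 2 + 2 + 1 = 5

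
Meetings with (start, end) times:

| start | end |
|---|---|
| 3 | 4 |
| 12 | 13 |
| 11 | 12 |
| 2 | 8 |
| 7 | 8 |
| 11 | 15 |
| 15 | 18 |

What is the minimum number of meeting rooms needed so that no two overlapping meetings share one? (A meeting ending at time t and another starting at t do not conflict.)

Events (time:±→running): 2:+→1 3:+→2 … peak 2.

2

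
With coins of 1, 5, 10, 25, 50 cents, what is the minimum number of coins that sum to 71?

71 = 1×50 + 2×10 + 1×1
Total coins = 1 + 2 + 1 = 4

4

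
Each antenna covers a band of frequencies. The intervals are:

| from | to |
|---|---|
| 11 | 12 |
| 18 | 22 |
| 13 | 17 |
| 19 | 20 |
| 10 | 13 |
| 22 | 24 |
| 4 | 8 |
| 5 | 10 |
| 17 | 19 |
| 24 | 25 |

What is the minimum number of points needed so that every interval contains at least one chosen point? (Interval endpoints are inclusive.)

5

By right end: [4,8]  [5,10]  [11,12]  [10,13]  [13,17]  [17,19]  [19,20]  [18,22]  [22,24]  [24,25]
[4,8] uncovered → point at 8; [11,12] uncovered → point at 12; [13,17] uncovered → point at 17; [19,20] uncovered → point at 20; [22,24] uncovered → point at 24.
Points: 8, 12, 17, 20, 24 (5 total).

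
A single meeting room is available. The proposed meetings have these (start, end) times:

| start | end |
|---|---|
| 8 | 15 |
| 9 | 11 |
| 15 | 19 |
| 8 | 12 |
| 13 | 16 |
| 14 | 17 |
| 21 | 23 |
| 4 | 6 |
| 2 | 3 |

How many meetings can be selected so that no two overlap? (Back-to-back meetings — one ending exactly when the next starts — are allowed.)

5

Sort by end time and greedily take each interval whose start is ≥ the last chosen end.
Sorted by end: (2,3)  (4,6)  (9,11)  (8,12)  (8,15)  (13,16)  (14,17)  (15,19)  (21,23)
take (2,3); take (4,6); take (9,11); skip (8,12); take (13,16); take (21,23).
Selected 5 meetings.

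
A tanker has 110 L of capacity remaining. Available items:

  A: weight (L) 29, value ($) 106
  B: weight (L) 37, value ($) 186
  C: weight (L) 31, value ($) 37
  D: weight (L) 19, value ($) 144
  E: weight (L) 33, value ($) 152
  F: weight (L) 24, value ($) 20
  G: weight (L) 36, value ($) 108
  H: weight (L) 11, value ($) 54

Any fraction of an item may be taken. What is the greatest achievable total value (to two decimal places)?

Ratios (sorted): D 7.58, B 5.03, H 4.91, E 4.61, A 3.66, G 3.00, C 1.19, F 0.83
take D (19 @ 144); take B (37 @ 186); take H (11 @ 54); take E (33 @ 152); take 10/29 of A → 36.55. Capacity used 110/110.
Total value = 572.55

572.55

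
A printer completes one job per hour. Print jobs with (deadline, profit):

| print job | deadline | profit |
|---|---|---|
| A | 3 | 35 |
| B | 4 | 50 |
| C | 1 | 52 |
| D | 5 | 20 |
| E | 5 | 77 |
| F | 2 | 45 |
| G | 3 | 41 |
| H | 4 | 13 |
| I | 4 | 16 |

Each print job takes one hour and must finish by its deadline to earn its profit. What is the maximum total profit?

265

Sort by profit descending; place each in the latest free slot ≤ its deadline.
Profit order: E=77 C=52 B=50 F=45 G=41 A=35 D=20 I=16 H=13
Assign: E→slot 5, C→slot 1, B→slot 4, F→slot 2, G→slot 3, A skipped, D skipped, I skipped, H skipped.
Slots: [1:C] [2:F] [3:G] [4:B] [5:E]
Profit = 52 + 45 + 41 + 50 + 77 = 265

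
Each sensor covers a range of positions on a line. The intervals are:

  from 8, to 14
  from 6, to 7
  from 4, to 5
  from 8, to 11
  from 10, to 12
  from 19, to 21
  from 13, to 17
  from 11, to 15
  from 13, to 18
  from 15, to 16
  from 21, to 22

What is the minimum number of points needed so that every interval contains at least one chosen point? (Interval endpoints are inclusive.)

5

Process intervals by earliest right end; each time one isn't hit yet, stab at its right endpoint.
Sorted: [4,5] [6,7] [8,11] [10,12] [8,14] [11,15] [15,16] [13,17] [13,18] [19,21] [21,22]
{[4,5]} hit by 5; {[6,7]} hit by 7; {[8,11],[10,12],[8,14],[11,15]} hit by 11; {[15,16],[13,17],[13,18]} hit by 16; {[19,21],[21,22]} hit by 21.
Points: 5, 7, 11, 16, 21 (5 total).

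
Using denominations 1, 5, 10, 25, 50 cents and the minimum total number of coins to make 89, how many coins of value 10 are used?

1

89 = 1×50 + 1×25 + 1×10 + 4×1
Count of 10: 1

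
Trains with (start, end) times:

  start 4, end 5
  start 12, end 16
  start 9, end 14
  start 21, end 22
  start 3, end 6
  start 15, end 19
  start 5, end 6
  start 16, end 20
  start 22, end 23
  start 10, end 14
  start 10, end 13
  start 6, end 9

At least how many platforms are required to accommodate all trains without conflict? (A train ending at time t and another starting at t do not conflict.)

4

Count concurrent intervals with a sweep; the peak is the room count.
starts: [3, 4, 5, 6, 9, 10, 10, 12, 15, 16, 21, 22]
ends:   [5, 6, 6, 9, 13, 14, 14, 16, 19, 20, 22, 23]
s3→1 s4→2 e5→1 s5→2 e6→1 e6→0 s6→1 e9→0 s9→1 s10→2 s10→3 s12→4  — peak 4.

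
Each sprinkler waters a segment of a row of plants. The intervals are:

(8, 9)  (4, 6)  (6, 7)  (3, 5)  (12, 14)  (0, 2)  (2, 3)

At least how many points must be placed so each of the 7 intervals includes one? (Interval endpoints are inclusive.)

5

Process intervals by earliest right end; each time one isn't hit yet, stab at its right endpoint.
By right end: [0,2]  [2,3]  [3,5]  [4,6]  [6,7]  [8,9]  [12,14]
[0,2] uncovered → point at 2; [3,5] uncovered → point at 5; [6,7] uncovered → point at 7; [8,9] uncovered → point at 9; [12,14] uncovered → point at 14.
Points: 2, 5, 7, 9, 14 (5 total).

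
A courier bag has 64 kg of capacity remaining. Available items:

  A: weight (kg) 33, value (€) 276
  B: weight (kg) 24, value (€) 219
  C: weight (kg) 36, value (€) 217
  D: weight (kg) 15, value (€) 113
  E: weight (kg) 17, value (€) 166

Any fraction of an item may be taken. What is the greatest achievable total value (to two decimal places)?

577.36

Greedy by value/weight ratio, highest first.
Order: E (166/17=9.76) > B (219/24=9.12) > A (276/33=8.36) > D (113/15=7.53) > C (217/36=6.03)
Fill: take E (17 @ 166) → take B (24 @ 219) → take 23/33 of A → 192.36; 64/64 used.
Total value = 577.36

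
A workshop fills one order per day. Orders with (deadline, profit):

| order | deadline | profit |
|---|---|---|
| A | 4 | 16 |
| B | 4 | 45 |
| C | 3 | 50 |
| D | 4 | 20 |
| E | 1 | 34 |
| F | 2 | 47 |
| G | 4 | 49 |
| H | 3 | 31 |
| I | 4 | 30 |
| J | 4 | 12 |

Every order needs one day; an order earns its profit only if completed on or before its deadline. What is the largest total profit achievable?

191

By profit: C(d3,50), G(d4,49), F(d2,47), B(d4,45), E(d1,34), H(d3,31), I(d4,30), D(d4,20), A(d4,16), J(d4,12)
C→slot 3; G→slot 4; F→slot 2; B→slot 1; E skipped; H skipped; I skipped; D skipped; A skipped; J skipped.
Profit = 45 + 47 + 50 + 49 = 191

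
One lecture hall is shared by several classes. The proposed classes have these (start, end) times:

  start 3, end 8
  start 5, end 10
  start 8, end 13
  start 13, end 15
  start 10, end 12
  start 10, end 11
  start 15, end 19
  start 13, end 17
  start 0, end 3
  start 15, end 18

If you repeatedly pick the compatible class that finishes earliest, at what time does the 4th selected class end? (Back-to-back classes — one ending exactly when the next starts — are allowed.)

15

Sort by end time and greedily take each interval whose start is ≥ the last chosen end.
Sorted by end: (0,3)  (3,8)  (5,10)  (10,11)  (10,12)  (8,13)  (13,15)  (13,17)  (15,18)  (15,19)
take (0,3); take (3,8); take (10,11); skip (10,12); take (13,15); take (15,18).
Selected: (0,3) (3,8) (10,11) (13,15) (15,18)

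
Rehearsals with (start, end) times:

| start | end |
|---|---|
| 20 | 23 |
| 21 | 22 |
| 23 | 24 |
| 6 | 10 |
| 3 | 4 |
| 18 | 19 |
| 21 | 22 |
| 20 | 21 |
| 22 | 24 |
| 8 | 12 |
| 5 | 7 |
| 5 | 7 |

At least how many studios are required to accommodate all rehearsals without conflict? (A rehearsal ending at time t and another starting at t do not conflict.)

The answer is the maximum number of intervals overlapping at any instant.
starts: [3, 5, 5, 6, 8, 18, 20, 20, 21, 21, 22, 23]
ends:   [4, 7, 7, 10, 12, 19, 21, 22, 22, 23, 24, 24]
s3→1 e4→0 s5→1 s5→2 s6→3  — peak 3.

3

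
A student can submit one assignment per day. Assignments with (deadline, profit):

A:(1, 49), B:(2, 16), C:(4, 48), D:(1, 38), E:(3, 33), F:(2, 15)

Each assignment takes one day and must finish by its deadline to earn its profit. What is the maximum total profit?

146

Profit order: A=49 C=48 D=38 E=33 B=16 F=15
Assign: A→slot 1, C→slot 4, D skipped, E→slot 3, B→slot 2, F skipped.
Slots: [1:A] [2:B] [3:E] [4:C]
Profit = 49 + 16 + 33 + 48 = 146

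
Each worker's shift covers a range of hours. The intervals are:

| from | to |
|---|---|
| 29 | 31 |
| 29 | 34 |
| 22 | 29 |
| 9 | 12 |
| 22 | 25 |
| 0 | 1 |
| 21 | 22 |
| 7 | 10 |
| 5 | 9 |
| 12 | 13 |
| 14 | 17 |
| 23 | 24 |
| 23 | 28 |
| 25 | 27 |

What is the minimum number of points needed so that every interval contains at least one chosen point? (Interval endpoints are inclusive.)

8

Sorted: [0,1] [5,9] [7,10] [9,12] [12,13] [14,17] [21,22] [23,24] [22,25] [25,27] [23,28] [22,29] [29,31] [29,34]
{[0,1]} hit by 1; {[5,9],[7,10],[9,12]} hit by 9; {[12,13]} hit by 13; {[14,17]} hit by 17; {[21,22]} hit by 22; {[23,24],[22,25]} hit by 24; {[25,27],[23,28],[22,29]} hit by 27; {[29,31],[29,34]} hit by 31.
Points: 1, 9, 13, 17, 22, 24, 27, 31 (8 total).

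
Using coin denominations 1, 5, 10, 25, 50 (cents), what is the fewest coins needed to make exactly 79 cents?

6

Greedy: take as many of the largest coin as possible, then repeat with the remainder.
79 − 1×50→29 − 1×25→4 − 4×1→0
Total coins = 1 + 1 + 4 = 6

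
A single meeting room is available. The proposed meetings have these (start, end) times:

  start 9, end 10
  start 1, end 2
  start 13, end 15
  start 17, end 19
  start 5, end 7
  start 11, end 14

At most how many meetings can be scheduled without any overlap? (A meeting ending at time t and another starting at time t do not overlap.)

5

Sort by end time and greedily take each interval whose start is ≥ the last chosen end.
Sorted by end: (1,2)  (5,7)  (9,10)  (11,14)  (13,15)  (17,19)
take (1,2); take (5,7); take (9,10); take (11,14); take (17,19).
Selected 5 meetings.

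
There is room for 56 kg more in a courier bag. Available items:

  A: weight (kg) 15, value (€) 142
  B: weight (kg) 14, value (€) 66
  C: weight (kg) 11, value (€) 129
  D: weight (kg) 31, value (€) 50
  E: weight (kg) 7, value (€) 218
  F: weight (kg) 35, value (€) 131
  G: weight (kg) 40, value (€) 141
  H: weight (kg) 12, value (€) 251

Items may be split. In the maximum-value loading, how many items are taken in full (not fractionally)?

4

Ratios (sorted): E 31.14, H 20.92, C 11.73, A 9.47, B 4.71, F 3.74, G 3.52, D 1.61
take E (7 @ 218); take H (12 @ 251); take C (11 @ 129); take A (15 @ 142); take 11/14 of B → 51.86. Capacity used 56/56.
4 item(s) taken whole; one partial (take 11/14 of B).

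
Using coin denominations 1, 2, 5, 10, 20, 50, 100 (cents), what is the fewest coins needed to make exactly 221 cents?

Use the largest denomination that fits, subtract, and repeat.
221 = 2×100 + 1×20 + 1×1
Total coins = 2 + 1 + 1 = 4

4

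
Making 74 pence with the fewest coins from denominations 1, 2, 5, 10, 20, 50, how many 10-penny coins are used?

0

Greedy: take as many of the largest coin as possible, then repeat with the remainder.
74 − 1×50→24 − 1×20→4 − 2×2→0
Count of 10: 0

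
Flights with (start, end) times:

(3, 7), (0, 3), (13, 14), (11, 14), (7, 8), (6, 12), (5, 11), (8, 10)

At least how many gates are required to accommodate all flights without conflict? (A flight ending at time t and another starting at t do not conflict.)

3

starts: [0, 3, 5, 6, 7, 8, 11, 13]
ends:   [3, 7, 8, 10, 11, 12, 14, 14]
s0→1 e3→0 s3→1 s5→2 s6→3  — peak 3.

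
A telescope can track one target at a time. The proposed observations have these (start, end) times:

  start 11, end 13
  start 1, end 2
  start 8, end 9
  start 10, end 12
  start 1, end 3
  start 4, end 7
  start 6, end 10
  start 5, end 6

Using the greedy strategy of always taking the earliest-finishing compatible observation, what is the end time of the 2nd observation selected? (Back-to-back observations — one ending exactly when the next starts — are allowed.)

Greedy by earliest finish: after sorting by end time, pick each interval compatible with the last pick.
By end time: (1,2), (1,3), (5,6), (4,7), (8,9), (6,10), (10,12), (11,13).
Pick (1,2); next start ≥ 2 → (5,6); next start ≥ 6 → (8,9); next start ≥ 9 → (10,12).
Selected: (1,2) (5,6) (8,9) (10,12)

6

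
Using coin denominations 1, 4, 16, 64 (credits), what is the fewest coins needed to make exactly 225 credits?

6

225 − 3×64→33 − 2×16→1 − 1×1→0
Total coins = 3 + 2 + 1 = 6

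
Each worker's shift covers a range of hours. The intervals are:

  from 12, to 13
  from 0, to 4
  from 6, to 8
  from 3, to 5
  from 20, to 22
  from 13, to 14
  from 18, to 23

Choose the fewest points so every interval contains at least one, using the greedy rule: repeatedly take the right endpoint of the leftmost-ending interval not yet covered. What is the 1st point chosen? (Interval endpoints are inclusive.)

4

Sort by right endpoint; whenever an interval is uncovered, place a point at its right end.
By right end: [0,4]  [3,5]  [6,8]  [12,13]  [13,14]  [20,22]  [18,23]
[0,4] uncovered → point at 4; [6,8] uncovered → point at 8; [12,13] uncovered → point at 13; [20,22] uncovered → point at 22.
Points: 4, 8, 13, 22 (4 total).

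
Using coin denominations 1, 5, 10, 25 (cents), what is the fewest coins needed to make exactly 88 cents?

7

Use the largest denomination that fits, subtract, and repeat.
88 = 3×25 + 1×10 + 3×1
Total coins = 3 + 1 + 3 = 7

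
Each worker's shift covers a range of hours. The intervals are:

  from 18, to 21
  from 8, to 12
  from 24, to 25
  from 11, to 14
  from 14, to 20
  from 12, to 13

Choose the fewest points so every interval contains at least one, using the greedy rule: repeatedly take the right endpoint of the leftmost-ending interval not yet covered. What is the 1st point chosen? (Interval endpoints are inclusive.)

12

Process intervals by earliest right end; each time one isn't hit yet, stab at its right endpoint.
By right end: [8,12]  [12,13]  [11,14]  [14,20]  [18,21]  [24,25]
[8,12] uncovered → point at 12; [14,20] uncovered → point at 20; [24,25] uncovered → point at 25.
Points: 12, 20, 25 (3 total).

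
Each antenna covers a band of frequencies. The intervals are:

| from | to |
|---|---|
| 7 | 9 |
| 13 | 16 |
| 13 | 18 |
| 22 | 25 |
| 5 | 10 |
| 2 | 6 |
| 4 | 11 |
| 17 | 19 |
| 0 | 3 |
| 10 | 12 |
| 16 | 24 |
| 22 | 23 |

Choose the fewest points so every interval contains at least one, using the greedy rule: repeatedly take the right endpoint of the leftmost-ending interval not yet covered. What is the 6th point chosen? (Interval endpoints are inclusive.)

23

By right end: [0,3]  [2,6]  [7,9]  [5,10]  [4,11]  [10,12]  [13,16]  [13,18]  [17,19]  [22,23]  [16,24]  [22,25]
[0,3] uncovered → point at 3; [7,9] uncovered → point at 9; [10,12] uncovered → point at 12; [13,16] uncovered → point at 16; [17,19] uncovered → point at 19; [22,23] uncovered → point at 23.
Points: 3, 9, 12, 16, 19, 23 (6 total).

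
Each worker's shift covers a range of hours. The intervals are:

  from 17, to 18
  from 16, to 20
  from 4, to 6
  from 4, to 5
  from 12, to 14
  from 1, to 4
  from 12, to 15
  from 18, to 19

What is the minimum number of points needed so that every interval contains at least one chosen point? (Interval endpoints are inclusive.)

Sort by right endpoint; whenever an interval is uncovered, place a point at its right end.
Sorted: [1,4] [4,5] [4,6] [12,14] [12,15] [17,18] [18,19] [16,20]
{[1,4],[4,5],[4,6]} hit by 4; {[12,14],[12,15]} hit by 14; {[17,18],[18,19],[16,20]} hit by 18.
Points: 4, 14, 18 (3 total).

3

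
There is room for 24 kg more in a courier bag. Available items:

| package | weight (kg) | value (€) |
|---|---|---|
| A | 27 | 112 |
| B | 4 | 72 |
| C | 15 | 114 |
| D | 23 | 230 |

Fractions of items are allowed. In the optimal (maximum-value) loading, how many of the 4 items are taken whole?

1

Order: B (72/4=18.00) > D (230/23=10.00) > C (114/15=7.60) > A (112/27=4.15)
Fill: take B (4 @ 72) → take 20/23 of D → 200.00; 24/24 used.
1 item(s) taken whole; one partial (take 20/23 of D).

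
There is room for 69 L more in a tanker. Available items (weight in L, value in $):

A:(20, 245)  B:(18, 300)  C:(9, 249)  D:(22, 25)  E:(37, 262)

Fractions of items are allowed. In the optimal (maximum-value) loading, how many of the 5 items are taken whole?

Sort by value per unit weight and fill in that order.
Order: C (249/9=27.67) > B (300/18=16.67) > A (245/20=12.25) > E (262/37=7.08) > D (25/22=1.14)
Fill: take C (9 @ 249) → take B (18 @ 300) → take A (20 @ 245) → take 22/37 of E → 155.78; 69/69 used.
3 item(s) taken whole; one partial (take 22/37 of E).

3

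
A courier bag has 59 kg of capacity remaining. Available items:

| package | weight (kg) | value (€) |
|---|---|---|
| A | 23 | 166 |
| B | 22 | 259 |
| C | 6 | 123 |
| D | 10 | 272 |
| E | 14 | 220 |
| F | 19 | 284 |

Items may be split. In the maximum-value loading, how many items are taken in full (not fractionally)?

4

Greedy by value/weight ratio, highest first.
Order: D (272/10=27.20) > C (123/6=20.50) > E (220/14=15.71) > F (284/19=14.95) > B (259/22=11.77) > A (166/23=7.22)
Fill: take D (10 @ 272) → take C (6 @ 123) → take E (14 @ 220) → take F (19 @ 284) → take 10/22 of B → 117.73; 59/59 used.
4 item(s) taken whole; one partial (take 10/22 of B).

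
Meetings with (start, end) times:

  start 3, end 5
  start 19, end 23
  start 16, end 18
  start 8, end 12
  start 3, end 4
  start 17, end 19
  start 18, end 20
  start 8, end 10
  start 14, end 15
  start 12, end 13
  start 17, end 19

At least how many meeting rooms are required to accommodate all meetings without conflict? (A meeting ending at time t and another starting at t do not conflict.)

Events (time:±→running): 3:+→1 3:+→2 4:-→1 5:-→0 8:+→1 8:+→2 10:-→1 12:-→0 12:+→1 13:-→0 14:+→1 15:-→0 16:+→1 17:+→2 17:+→3 … peak 3.

3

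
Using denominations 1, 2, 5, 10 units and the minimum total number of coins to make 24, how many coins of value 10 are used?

24 = 2×10 + 2×2
Count of 10: 2

2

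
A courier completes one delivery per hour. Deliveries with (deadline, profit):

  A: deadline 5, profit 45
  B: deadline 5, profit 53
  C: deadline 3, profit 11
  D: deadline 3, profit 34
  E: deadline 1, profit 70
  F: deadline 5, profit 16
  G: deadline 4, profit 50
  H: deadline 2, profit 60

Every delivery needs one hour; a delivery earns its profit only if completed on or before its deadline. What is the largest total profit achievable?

278

Profit order: E=70 H=60 B=53 G=50 A=45 D=34 F=16 C=11
Assign: E→slot 1, H→slot 2, B→slot 5, G→slot 4, A→slot 3, D skipped, F skipped, C skipped.
Slots: [1:E] [2:H] [3:A] [4:G] [5:B]
Profit = 70 + 60 + 45 + 50 + 53 = 278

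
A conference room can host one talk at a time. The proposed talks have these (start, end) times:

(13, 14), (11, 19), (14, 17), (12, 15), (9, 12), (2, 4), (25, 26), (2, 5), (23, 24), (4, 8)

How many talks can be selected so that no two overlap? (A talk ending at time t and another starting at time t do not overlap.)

7

By end time: (2,4), (2,5), (4,8), (9,12), (13,14), (12,15), (14,17), (11,19), (23,24), (25,26).
Pick (2,4); next start ≥ 4 → (4,8); next start ≥ 8 → (9,12); next start ≥ 12 → (13,14); next start ≥ 14 → (14,17); next start ≥ 17 → (23,24); next start ≥ 24 → (25,26).
Selected 7 talks.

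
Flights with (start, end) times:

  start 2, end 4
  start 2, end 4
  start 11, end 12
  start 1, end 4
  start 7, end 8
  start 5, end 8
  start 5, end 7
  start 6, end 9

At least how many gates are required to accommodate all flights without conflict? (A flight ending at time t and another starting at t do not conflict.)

3

Count concurrent intervals with a sweep; the peak is the room count.
Events (time:±→running): 1:+→1 2:+→2 2:+→3 … peak 3.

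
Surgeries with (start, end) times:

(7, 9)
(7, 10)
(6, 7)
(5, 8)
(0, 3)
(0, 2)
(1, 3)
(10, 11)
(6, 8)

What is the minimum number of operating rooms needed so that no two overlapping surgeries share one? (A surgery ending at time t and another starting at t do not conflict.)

4

Events (time:±→running): 0:+→1 0:+→2 1:+→3 2:-→2 3:-→1 3:-→0 5:+→1 6:+→2 6:+→3 7:-→2 7:+→3 7:+→4 … peak 4.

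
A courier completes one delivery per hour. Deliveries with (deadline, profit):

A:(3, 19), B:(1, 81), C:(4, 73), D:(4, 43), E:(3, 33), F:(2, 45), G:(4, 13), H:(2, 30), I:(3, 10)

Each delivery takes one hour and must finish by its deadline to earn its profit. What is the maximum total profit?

By profit: B(d1,81), C(d4,73), F(d2,45), D(d4,43), E(d3,33), H(d2,30), A(d3,19), G(d4,13), I(d3,10)
B→slot 1; C→slot 4; F→slot 2; D→slot 3; E skipped; H skipped; A skipped; G skipped; I skipped.
Profit = 81 + 45 + 43 + 73 = 242

242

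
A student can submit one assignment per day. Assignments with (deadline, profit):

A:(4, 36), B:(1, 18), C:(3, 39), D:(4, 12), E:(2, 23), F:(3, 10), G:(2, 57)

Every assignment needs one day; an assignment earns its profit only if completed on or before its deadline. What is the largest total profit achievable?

Sort by profit descending; place each in the latest free slot ≤ its deadline.
Profit order: G=57 C=39 A=36 E=23 B=18 D=12 F=10
Assign: G→slot 2, C→slot 3, A→slot 4, E→slot 1, B skipped, D skipped, F skipped.
Slots: [1:E] [2:G] [3:C] [4:A]
Profit = 23 + 57 + 39 + 36 = 155

155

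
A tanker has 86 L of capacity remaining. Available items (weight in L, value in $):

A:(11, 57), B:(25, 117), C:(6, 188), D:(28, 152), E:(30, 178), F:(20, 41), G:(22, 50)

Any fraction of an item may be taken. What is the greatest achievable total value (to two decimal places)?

626.48

Sort by value per unit weight and fill in that order.
Ratios (sorted): C 31.33, E 5.93, D 5.43, A 5.18, B 4.68, G 2.27, F 2.05
take C (6 @ 188); take E (30 @ 178); take D (28 @ 152); take A (11 @ 57); take 11/25 of B → 51.48. Capacity used 86/86.
Total value = 626.48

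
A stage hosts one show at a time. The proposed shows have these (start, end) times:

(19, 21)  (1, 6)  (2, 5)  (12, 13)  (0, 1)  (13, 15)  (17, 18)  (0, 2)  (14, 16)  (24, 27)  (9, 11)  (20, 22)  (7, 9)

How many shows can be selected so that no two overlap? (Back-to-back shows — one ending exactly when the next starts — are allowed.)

Greedy by earliest finish: after sorting by end time, pick each interval compatible with the last pick.
Sorted by end: (0,1)  (0,2)  (2,5)  (1,6)  (7,9)  (9,11)  (12,13)  (13,15)  (14,16)  (17,18)  (19,21)  (20,22)  (24,27)
take (0,1); skip (0,2); take (2,5); skip (1,6); take (7,9); take (9,11); take (12,13); take (13,15); take (17,18); take (19,21); skip (20,22); take (24,27).
Selected 9 shows.

9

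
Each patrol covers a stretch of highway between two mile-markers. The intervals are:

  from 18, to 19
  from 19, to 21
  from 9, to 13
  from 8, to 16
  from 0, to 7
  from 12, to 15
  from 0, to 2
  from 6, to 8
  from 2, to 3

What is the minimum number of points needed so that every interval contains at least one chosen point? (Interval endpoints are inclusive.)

Sorted: [0,2] [2,3] [0,7] [6,8] [9,13] [12,15] [8,16] [18,19] [19,21]
{[0,2],[2,3],[0,7]} hit by 2; {[6,8]} hit by 8; {[9,13],[12,15],[8,16]} hit by 13; {[18,19],[19,21]} hit by 19.
Points: 2, 8, 13, 19 (4 total).

4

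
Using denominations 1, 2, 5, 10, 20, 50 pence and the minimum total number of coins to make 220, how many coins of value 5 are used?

Use the largest denomination that fits, subtract, and repeat.
220 = 4×50 + 1×20
Count of 5: 0

0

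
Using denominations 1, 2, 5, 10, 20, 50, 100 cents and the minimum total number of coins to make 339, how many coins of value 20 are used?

Use the largest denomination that fits, subtract, and repeat.
339 − 3×100→39 − 1×20→19 − 1×10→9 − 1×5→4 − 2×2→0
Count of 20: 1

1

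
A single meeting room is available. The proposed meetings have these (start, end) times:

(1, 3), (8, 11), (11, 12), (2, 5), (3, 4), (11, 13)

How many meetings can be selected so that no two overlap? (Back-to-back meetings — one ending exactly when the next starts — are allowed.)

4

Greedy by earliest finish: after sorting by end time, pick each interval compatible with the last pick.
By end time: (1,3), (3,4), (2,5), (8,11), (11,12), (11,13).
Pick (1,3); next start ≥ 3 → (3,4); next start ≥ 4 → (8,11); next start ≥ 11 → (11,12).
Selected 4 meetings.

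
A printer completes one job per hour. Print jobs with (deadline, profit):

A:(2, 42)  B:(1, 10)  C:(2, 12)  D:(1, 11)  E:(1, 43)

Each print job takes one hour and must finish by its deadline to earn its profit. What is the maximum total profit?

Take jobs in profit order; each goes to the latest open slot no later than its deadline.
By profit: E(d1,43), A(d2,42), C(d2,12), D(d1,11), B(d1,10)
E→slot 1; A→slot 2; C skipped; D skipped; B skipped.
Profit = 43 + 42 = 85

85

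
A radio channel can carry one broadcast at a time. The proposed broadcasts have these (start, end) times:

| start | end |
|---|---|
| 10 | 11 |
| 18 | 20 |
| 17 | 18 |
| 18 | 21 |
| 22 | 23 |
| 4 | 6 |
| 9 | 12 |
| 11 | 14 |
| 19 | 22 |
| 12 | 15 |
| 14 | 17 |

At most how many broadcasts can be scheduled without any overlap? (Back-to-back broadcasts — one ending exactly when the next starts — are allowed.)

Greedy by earliest finish: after sorting by end time, pick each interval compatible with the last pick.
By end time: (4,6), (10,11), (9,12), (11,14), (12,15), (14,17), (17,18), (18,20), (18,21), (19,22), (22,23).
Pick (4,6); next start ≥ 6 → (10,11); next start ≥ 11 → (11,14); next start ≥ 14 → (14,17); next start ≥ 17 → (17,18); next start ≥ 18 → (18,20); next start ≥ 20 → (22,23).
Selected 7 broadcasts.

7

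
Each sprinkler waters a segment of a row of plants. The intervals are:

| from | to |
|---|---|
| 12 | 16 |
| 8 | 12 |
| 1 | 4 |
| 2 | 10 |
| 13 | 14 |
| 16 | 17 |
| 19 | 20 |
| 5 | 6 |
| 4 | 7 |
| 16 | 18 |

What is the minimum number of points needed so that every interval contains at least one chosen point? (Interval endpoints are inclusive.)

6

Sort by right endpoint; whenever an interval is uncovered, place a point at its right end.
By right end: [1,4]  [5,6]  [4,7]  [2,10]  [8,12]  [13,14]  [12,16]  [16,17]  [16,18]  [19,20]
[1,4] uncovered → point at 4; [5,6] uncovered → point at 6; [8,12] uncovered → point at 12; [13,14] uncovered → point at 14; [16,17] uncovered → point at 17; [19,20] uncovered → point at 20.
Points: 4, 6, 12, 14, 17, 20 (6 total).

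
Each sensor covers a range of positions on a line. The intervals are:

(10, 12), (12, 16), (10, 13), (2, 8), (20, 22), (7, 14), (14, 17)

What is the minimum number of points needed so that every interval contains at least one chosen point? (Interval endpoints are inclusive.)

4

Sorted: [2,8] [10,12] [10,13] [7,14] [12,16] [14,17] [20,22]
{[2,8]} hit by 8; {[10,12],[10,13],[7,14],[12,16]} hit by 12; {[14,17]} hit by 17; {[20,22]} hit by 22.
Points: 8, 12, 17, 22 (4 total).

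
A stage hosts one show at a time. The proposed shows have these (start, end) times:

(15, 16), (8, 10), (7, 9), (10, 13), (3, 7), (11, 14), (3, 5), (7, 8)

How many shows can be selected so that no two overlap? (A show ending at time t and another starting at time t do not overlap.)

Sort by end time and greedily take each interval whose start is ≥ the last chosen end.
By end time: (3,5), (3,7), (7,8), (7,9), (8,10), (10,13), (11,14), (15,16).
Pick (3,5); next start ≥ 5 → (7,8); next start ≥ 8 → (8,10); next start ≥ 10 → (10,13); next start ≥ 13 → (15,16).
Selected 5 shows.

5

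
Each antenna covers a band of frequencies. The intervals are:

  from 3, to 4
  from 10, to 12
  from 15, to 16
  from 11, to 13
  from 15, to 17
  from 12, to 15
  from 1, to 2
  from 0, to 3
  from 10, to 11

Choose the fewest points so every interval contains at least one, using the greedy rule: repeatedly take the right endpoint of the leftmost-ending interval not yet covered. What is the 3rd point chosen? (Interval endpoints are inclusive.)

11

By right end: [1,2]  [0,3]  [3,4]  [10,11]  [10,12]  [11,13]  [12,15]  [15,16]  [15,17]
[1,2] uncovered → point at 2; [3,4] uncovered → point at 4; [10,11] uncovered → point at 11; [12,15] uncovered → point at 15.
Points: 2, 4, 11, 15 (4 total).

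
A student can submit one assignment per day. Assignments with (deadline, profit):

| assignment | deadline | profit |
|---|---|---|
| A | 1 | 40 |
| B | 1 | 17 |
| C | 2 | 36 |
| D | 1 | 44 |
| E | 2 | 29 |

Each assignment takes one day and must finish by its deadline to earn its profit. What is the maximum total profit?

Sort by profit descending; place each in the latest free slot ≤ its deadline.
Profit order: D=44 A=40 C=36 E=29 B=17
Assign: D→slot 1, A skipped, C→slot 2, E skipped, B skipped.
Slots: [1:D] [2:C]
Profit = 44 + 36 = 80

80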